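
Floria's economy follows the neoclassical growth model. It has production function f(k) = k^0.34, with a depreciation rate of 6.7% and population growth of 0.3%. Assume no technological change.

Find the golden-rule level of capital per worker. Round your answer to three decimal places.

k_gold ≈ 10.964

The golden rule sets f'(k) = n + δ, i.e. α·k^(α−1) = n + δ.
So k^(1−α) = α / (n + δ) = 0.34 / 0.070 = 4.8571.
k_gold = 4.8571^(1/0.66) ≈ 10.9639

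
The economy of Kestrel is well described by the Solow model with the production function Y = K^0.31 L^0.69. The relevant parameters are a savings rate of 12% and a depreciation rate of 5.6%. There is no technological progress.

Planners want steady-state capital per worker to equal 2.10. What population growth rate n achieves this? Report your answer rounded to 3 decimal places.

At the steady state, Δk = 0, so s·k^α = (n + δ)·k.
So s / (n + δ) = (k*)^(1−α) = 2.10^0.69 = 1.6685.
Therefore n + δ = s / 1.6685 = 0.12 / 1.6685 = 0.0719, so n = 0.0719 − 0.056 = 0.0159.

n ≈ 0.016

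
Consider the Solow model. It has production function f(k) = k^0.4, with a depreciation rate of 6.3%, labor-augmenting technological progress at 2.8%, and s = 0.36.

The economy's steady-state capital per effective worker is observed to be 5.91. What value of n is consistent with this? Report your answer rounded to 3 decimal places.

n ≈ 0.033

At the steady state, Δk = 0, so s·k^α = (n + g + δ)·k.
So s / (n + g + δ) = (k*)^(1−α) = 5.91^0.6 = 2.9037.
Therefore n + g + δ = s / 2.9037 = 0.36 / 2.9037 = 0.1240, so n = 0.1240 − 0.091 = 0.0330.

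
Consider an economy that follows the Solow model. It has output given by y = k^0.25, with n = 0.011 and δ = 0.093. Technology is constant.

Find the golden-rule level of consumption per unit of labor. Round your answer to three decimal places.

c_gold ≈ 1.005

At the golden rule, f'(k) = n + δ, so α·k^(α−1) = n + δ and k_gold = (α/(n + δ))^(1/(1−α)).
k_gold = (0.25/0.104)^(1/0.75) = 2.4038^1.3333 ≈ 3.2200
c_gold = f(k_gold) − (n + δ)·k_gold = 1.3396 − 0.104×3.2200 ≈ 1.0047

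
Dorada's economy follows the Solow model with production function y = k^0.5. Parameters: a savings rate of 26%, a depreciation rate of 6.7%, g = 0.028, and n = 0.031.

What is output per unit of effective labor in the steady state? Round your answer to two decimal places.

At the steady state, Δk = 0, so s·k^α = (n + g + δ)·k.
Dividing both sides by k: k^(1−α) = s / (n + g + δ).
k^0.5 = 0.26 / (0.031 + 0.028 + 0.067) = 0.26 / 0.126 = 2.0635
k* = 2.0635^(1/0.5) ≈ 4.2580
y* = (k*)^α = 4.2580^0.5 ≈ 2.0635

y* ≈ 2.06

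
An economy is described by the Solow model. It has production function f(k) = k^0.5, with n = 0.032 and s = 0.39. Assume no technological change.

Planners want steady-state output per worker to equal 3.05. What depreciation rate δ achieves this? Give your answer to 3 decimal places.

In steady state, investment equals break-even investment: s·k^α = (n + δ)·k.
Since y* = [s/(n + δ)]^(α/(1−α)), we have s/(n + δ) = (y*)^((1−α)/α) = 3.05^1 = 3.0500.
Therefore n + δ = s / 3.0500 = 0.39 / 3.0500 = 0.1279, so δ = 0.1279 − 0.032 = 0.0959.

δ ≈ 0.096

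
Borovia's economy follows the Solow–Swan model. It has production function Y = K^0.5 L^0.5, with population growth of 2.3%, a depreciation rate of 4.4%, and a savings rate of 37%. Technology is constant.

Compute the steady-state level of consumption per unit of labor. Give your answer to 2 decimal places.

c* ≈ 3.48

Steady state requires s·f(k) = (n + δ)·k, i.e. s·k^α = (n + δ)·k.
Rearranging, k^(1−α) = s / (n + δ).
k^0.5 = 0.37 / (0.023 + 0.044) = 0.37 / 0.067 = 5.5224
k* = 5.5224^(1/0.5) ≈ 30.4969
y* = (k*)^α = 30.4969^0.5 ≈ 5.5224
c* = (1 − s)·y* = (1 − 0.37) × 5.5224 ≈ 3.4791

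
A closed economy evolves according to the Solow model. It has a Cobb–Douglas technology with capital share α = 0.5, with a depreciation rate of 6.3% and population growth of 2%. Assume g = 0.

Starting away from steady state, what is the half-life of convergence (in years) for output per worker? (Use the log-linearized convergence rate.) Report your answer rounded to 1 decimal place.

t_½ ≈ 16.7 years

Near the steady state the convergence rate is λ = (1 − α)(n + δ).
λ = (1 − 0.5) × 0.083 = 0.5 × 0.083 = 0.0415
Half-life = ln 2 / λ = 0.6931 / 0.0415 ≈ 16.70 years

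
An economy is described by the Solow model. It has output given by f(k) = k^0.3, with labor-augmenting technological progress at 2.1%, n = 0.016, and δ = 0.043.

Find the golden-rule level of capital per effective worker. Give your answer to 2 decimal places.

The golden rule sets f'(k) = n + g + δ, i.e. α·k^(α−1) = n + g + δ.
So k^(1−α) = α / (n + g + δ) = 0.3 / 0.080 = 3.7500.
k_gold = 3.7500^(1/0.7) ≈ 6.6076

k_gold ≈ 6.61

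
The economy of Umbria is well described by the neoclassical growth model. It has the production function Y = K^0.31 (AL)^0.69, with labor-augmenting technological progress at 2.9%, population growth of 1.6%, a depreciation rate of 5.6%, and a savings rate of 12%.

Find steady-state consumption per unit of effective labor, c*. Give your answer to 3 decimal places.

Steady state requires s·f(k) = (n + g + δ)·k, i.e. s·k^α = (n + g + δ)·k.
Dividing both sides by k: k^(1−α) = s / (n + g + δ).
k^0.69 = 0.12 / (0.016 + 0.029 + 0.056) = 0.12 / 0.101 = 1.1881
k* = 1.1881^(1/0.69) ≈ 1.2838
y* = (k*)^α = 1.2838^0.31 ≈ 1.0805
c* = (1 − s)·y* = (1 − 0.12) × 1.0805 ≈ 0.9508

c* = 0.951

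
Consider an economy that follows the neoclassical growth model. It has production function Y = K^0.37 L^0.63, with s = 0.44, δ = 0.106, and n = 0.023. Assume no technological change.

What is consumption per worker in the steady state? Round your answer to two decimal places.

c* = 1.15

In steady state, investment equals break-even investment: s·k^α = (n + δ)·k.
Dividing both sides by k: k^(1−α) = s / (n + δ).
k^0.63 = 0.44 / (0.023 + 0.106) = 0.44 / 0.129 = 3.4109
k* = 3.4109^(1/0.63) ≈ 7.0117
y* = (k*)^α = 7.0117^0.37 ≈ 2.0557
c* = (1 − s)·y* = (1 − 0.44) × 2.0557 ≈ 1.1512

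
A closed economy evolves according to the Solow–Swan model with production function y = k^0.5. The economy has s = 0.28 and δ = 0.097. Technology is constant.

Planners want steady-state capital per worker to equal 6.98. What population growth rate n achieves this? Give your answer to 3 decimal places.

Steady state requires s·f(k) = (n + δ)·k, i.e. s·k^α = (n + δ)·k.
So s / (n + δ) = (k*)^(1−α) = 6.98^0.5 = 2.6420.
Therefore n + δ = s / 2.6420 = 0.28 / 2.6420 = 0.1060, so n = 0.1060 − 0.097 = 0.0090.

n ≈ 0.009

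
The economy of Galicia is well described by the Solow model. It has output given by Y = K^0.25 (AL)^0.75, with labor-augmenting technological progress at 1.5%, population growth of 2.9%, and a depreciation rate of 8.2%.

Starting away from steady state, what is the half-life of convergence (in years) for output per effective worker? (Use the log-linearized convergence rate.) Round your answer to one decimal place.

t_½ ≈ 7.3 years

Near the steady state the convergence rate is λ = (1 − α)(n + g + δ).
λ = (1 − 0.25) × 0.126 = 0.75 × 0.126 = 0.0945
Half-life = ln 2 / λ = 0.6931 / 0.0945 ≈ 7.33 years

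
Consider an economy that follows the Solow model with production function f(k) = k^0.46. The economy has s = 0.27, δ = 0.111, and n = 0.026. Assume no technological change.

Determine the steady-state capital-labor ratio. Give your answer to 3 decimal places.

k* = 3.513

In steady state, investment equals break-even investment: s·k^α = (n + δ)·k.
Rearranging, k^(1−α) = s / (n + δ).
k^0.54 = 0.27 / (0.026 + 0.111) = 0.27 / 0.137 = 1.9708
k* = 1.9708^(1/0.54) ≈ 3.5126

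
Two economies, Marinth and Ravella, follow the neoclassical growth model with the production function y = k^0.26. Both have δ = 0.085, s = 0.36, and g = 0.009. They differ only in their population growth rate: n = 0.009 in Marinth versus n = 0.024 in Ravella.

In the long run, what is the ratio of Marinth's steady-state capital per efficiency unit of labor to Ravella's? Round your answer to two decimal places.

ratio ≈ 1.20

Steady-state k* = [s/(n + g + δ)]^(1/(1−α)), so the ratio is [ (s_M/(n + g + δ)_M) / (s_R/(n + g + δ)_R) ]^1.3514.
s_M/(n + g + δ)_M = 0.36/0.103 = 3.4951; s_R/(n + g + δ)_R = 0.36/0.118 = 3.0508.
Ratio = (3.4951/3.0508)^1.3514 = 1.1456^1.3514 ≈ 1.2016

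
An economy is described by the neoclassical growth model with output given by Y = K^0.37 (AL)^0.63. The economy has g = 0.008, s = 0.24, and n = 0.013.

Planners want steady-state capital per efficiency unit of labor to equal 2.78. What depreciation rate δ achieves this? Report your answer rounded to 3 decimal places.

Steady state requires s·f(k) = (n + g + δ)·k, i.e. s·k^α = (n + g + δ)·k.
So s / (n + g + δ) = (k*)^(1−α) = 2.78^0.63 = 1.9044.
Therefore n + g + δ = s / 1.9044 = 0.24 / 1.9044 = 0.1260, so δ = 0.1260 − 0.021 = 0.1050.

δ ≈ 0.105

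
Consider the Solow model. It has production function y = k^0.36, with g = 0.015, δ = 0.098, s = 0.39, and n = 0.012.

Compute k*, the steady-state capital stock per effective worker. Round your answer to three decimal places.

k* ≈ 5.917

In steady state, investment equals break-even investment: s·k^α = (n + g + δ)·k.
Rearranging, k^(1−α) = s / (n + g + δ).
k^0.64 = 0.39 / (0.012 + 0.015 + 0.098) = 0.39 / 0.125 = 3.1200
k* = 3.1200^(1/0.64) ≈ 5.9172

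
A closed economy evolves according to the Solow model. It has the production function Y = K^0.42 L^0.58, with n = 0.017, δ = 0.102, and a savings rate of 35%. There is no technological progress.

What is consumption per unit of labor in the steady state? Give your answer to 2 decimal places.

c* ≈ 1.42

In steady state, investment equals break-even investment: s·k^α = (n + δ)·k.
Dividing both sides by k: k^(1−α) = s / (n + δ).
k^0.58 = 0.35 / (0.017 + 0.102) = 0.35 / 0.119 = 2.9412
k* = 2.9412^(1/0.58) ≈ 6.4239
y* = (k*)^α = 6.4239^0.42 ≈ 2.1841
c* = (1 − s)·y* = (1 − 0.35) × 2.1841 ≈ 1.4197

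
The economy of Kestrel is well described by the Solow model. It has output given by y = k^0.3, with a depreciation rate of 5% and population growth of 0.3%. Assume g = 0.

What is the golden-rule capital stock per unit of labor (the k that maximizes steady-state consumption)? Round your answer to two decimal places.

k_gold ≈ 11.90

The golden rule sets f'(k) = n + δ, i.e. α·k^(α−1) = n + δ.
So k^(1−α) = α / (n + δ) = 0.3 / 0.053 = 5.6604.
k_gold = 5.6604^(1/0.7) ≈ 11.8986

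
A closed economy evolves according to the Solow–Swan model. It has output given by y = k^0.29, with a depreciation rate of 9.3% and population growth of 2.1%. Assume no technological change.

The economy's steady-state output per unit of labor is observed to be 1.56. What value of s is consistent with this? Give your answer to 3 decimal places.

s ≈ 0.339

At the steady state, Δk = 0, so s·k^α = (n + δ)·k.
Since y* = [s/(n + δ)]^(α/(1−α)), we have s/(n + δ) = (y*)^((1−α)/α) = 1.56^2.4483 = 2.9705.
Therefore s = 2.9705 × (n + δ) = 2.9705 × 0.114 = 0.3386.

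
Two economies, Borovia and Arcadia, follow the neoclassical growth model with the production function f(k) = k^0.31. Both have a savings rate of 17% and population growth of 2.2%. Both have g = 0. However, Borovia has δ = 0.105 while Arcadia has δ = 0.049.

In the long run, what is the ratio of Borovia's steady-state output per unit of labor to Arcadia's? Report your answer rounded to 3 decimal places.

Steady-state y* = [s/(n + δ)]^(α/(1−α)), so the ratio is [ (s_B/(n + δ)_B) / (s_A/(n + δ)_A) ]^0.4493.
s_B/(n + δ)_B = 0.17/0.127 = 1.3386; s_A/(n + δ)_A = 0.17/0.071 = 2.3944.
Ratio = (1.3386/2.3944)^0.4493 = 0.5591^0.4493 ≈ 0.7701

ratio ≈ 0.770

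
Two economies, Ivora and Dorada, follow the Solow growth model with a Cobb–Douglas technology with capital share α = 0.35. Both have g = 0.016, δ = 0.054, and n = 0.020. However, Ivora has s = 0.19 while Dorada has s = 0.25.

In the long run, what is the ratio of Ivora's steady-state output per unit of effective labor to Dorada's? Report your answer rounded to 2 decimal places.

ratio ≈ 0.86

Steady-state y* = [s/(n + g + δ)]^(α/(1−α)), so the ratio is [ (s_I/(n + g + δ)_I) / (s_D/(n + g + δ)_D) ]^0.5385.
s_I/(n + g + δ)_I = 0.19/0.090 = 2.1111; s_D/(n + g + δ)_D = 0.25/0.090 = 2.7778.
Ratio = (2.1111/2.7778)^0.5385 = 0.7600^0.5385 ≈ 0.8626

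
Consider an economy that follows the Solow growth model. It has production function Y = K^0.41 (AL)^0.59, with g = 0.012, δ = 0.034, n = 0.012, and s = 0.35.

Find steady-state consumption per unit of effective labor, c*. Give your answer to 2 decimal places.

c* = 2.27

In steady state, investment equals break-even investment: s·k^α = (n + g + δ)·k.
Dividing both sides by k: k^(1−α) = s / (n + g + δ).
k^0.59 = 0.35 / (0.012 + 0.012 + 0.034) = 0.35 / 0.058 = 6.0345
k* = 6.0345^(1/0.59) ≈ 21.0436
y* = (k*)^α = 21.0436^0.41 ≈ 3.4872
c* = (1 − s)·y* = (1 − 0.35) × 3.4872 ≈ 2.2667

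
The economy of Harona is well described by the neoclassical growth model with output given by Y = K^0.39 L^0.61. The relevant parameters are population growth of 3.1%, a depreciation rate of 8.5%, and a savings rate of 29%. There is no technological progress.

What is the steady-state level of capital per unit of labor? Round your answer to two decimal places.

At the steady state, Δk = 0, so s·k^α = (n + δ)·k.
Dividing both sides by k: k^(1−α) = s / (n + δ).
k^0.61 = 0.29 / (0.031 + 0.085) = 0.29 / 0.116 = 2.5000
k* = 2.5000^(1/0.61) ≈ 4.4912

k* = 4.49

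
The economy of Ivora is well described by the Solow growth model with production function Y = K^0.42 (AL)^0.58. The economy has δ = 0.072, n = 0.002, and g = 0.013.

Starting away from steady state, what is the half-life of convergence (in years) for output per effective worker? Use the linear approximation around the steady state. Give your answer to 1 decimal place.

about 13.7 years

Near the steady state the convergence rate is λ = (1 − α)(n + g + δ).
λ = (1 − 0.42) × 0.087 = 0.58 × 0.087 = 0.05046
Half-life = ln 2 / λ = 0.6931 / 0.05046 ≈ 13.74 years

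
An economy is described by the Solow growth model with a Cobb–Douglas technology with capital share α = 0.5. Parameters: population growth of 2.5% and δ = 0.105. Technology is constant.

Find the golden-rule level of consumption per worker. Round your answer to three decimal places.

At the golden rule, f'(k) = n + δ, so α·k^(α−1) = n + δ and k_gold = (α/(n + δ))^(1/(1−α)).
k_gold = (0.5/0.130)^(1/0.5) = 3.8462^2 ≈ 14.7933
c_gold = f(k_gold) − (n + δ)·k_gold = 3.8462 − 0.130×14.7933 ≈ 1.9231

c_gold ≈ 1.923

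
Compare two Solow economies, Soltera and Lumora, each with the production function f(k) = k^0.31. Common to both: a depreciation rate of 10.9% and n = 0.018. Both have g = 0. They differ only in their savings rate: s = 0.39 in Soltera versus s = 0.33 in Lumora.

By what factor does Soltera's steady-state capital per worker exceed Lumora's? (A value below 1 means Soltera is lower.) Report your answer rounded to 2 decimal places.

Steady-state k* = [s/(n + δ)]^(1/(1−α)), so the ratio is [ (s_S/(n + δ)_S) / (s_L/(n + δ)_L) ]^1.4493.
s_S/(n + δ)_S = 0.39/0.127 = 3.0709; s_L/(n + δ)_L = 0.33/0.127 = 2.5984.
Ratio = (3.0709/2.5984)^1.4493 = 1.1818^1.4493 ≈ 1.2739

ratio ≈ 1.27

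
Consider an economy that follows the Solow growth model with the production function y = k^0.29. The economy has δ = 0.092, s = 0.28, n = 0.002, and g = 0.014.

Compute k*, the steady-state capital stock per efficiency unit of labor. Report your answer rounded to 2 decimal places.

Steady state requires s·f(k) = (n + g + δ)·k, i.e. s·k^α = (n + g + δ)·k.
Rearranging, k^(1−α) = s / (n + g + δ).
k^0.71 = 0.28 / (0.002 + 0.014 + 0.092) = 0.28 / 0.108 = 2.5926
k* = 2.5926^(1/0.71) ≈ 3.8258

k* ≈ 3.83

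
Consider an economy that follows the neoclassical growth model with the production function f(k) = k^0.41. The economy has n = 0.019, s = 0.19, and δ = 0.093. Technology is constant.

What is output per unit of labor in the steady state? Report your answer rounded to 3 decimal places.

y* ≈ 1.444

Steady state requires s·f(k) = (n + δ)·k, i.e. s·k^α = (n + δ)·k.
Dividing both sides by k: k^(1−α) = s / (n + δ).
k^0.59 = 0.19 / (0.019 + 0.093) = 0.19 / 0.112 = 1.6964
k* = 1.6964^(1/0.59) ≈ 2.4492
y* = (k*)^α = 2.4492^0.41 ≈ 1.4438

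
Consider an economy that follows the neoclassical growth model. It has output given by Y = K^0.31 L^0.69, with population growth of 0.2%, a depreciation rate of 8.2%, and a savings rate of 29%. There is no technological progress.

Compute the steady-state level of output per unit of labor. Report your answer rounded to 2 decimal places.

y* ≈ 1.74

In steady state, investment equals break-even investment: s·k^α = (n + δ)·k.
Dividing both sides by k: k^(1−α) = s / (n + δ).
k^0.69 = 0.29 / (0.002 + 0.082) = 0.29 / 0.084 = 3.4524
k* = 3.4524^(1/0.69) ≈ 6.0240
y* = (k*)^α = 6.0240^0.31 ≈ 1.7449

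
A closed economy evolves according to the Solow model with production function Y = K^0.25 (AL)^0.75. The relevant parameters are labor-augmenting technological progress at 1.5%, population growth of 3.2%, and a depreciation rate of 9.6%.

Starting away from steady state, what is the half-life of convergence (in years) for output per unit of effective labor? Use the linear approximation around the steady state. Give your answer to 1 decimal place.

Near the steady state the convergence rate is λ = (1 − α)(n + g + δ).
λ = (1 − 0.25) × 0.143 = 0.75 × 0.143 = 0.10725
Half-life = ln 2 / λ = 0.6931 / 0.10725 ≈ 6.46 years

half-life ≈ 6.5 years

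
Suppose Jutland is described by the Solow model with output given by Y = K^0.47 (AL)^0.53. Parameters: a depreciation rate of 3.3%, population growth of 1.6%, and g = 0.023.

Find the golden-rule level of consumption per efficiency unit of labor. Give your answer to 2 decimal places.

c_gold ≈ 2.80

At the golden rule, f'(k) = n + g + δ, so α·k^(α−1) = n + g + δ and k_gold = (α/(n + g + δ))^(1/(1−α)).
k_gold = (0.47/0.072)^(1/0.53) = 6.5278^1.8868 ≈ 34.4590
c_gold = f(k_gold) − (n + g + δ)·k_gold = 5.2788 − 0.072×34.4590 ≈ 2.7978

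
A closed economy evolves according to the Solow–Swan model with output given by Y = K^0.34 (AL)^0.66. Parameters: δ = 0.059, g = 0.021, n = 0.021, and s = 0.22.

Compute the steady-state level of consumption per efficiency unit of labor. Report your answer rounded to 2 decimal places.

Steady state requires s·f(k) = (n + g + δ)·k, i.e. s·k^α = (n + g + δ)·k.
Dividing both sides by k: k^(1−α) = s / (n + g + δ).
k^0.66 = 0.22 / (0.021 + 0.021 + 0.059) = 0.22 / 0.101 = 2.1782
k* = 2.1782^(1/0.66) ≈ 3.2529
y* = (k*)^α = 3.2529^0.34 ≈ 1.4934
c* = (1 − s)·y* = (1 − 0.22) × 1.4934 ≈ 1.1649

c* = 1.16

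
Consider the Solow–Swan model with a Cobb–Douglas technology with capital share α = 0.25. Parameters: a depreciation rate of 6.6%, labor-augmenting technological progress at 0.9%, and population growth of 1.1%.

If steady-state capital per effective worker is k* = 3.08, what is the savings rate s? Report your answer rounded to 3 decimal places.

In steady state, investment equals break-even investment: s·k^α = (n + g + δ)·k.
So s / (n + g + δ) = (k*)^(1−α) = 3.08^0.75 = 2.3249.
Therefore s = 2.3249 × (n + g + δ) = 2.3249 × 0.086 = 0.1999.

s ≈ 0.200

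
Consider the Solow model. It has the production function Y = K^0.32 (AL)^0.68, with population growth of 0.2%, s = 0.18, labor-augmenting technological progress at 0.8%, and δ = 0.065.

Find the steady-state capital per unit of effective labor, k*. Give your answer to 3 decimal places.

In steady state, investment equals break-even investment: s·k^α = (n + g + δ)·k.
Rearranging, k^(1−α) = s / (n + g + δ).
k^0.68 = 0.18 / (0.002 + 0.008 + 0.065) = 0.18 / 0.075 = 2.4000
k* = 2.4000^(1/0.68) ≈ 3.6235

k* = 3.624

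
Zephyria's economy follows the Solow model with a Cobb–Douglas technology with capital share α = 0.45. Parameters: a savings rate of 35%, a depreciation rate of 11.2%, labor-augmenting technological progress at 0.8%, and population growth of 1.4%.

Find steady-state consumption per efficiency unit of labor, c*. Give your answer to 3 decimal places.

c* ≈ 1.426

Steady state requires s·f(k) = (n + g + δ)·k, i.e. s·k^α = (n + g + δ)·k.
Rearranging, k^(1−α) = s / (n + g + δ).
k^0.55 = 0.35 / (0.014 + 0.008 + 0.112) = 0.35 / 0.134 = 2.6119
k* = 2.6119^(1/0.55) ≈ 5.7293
y* = (k*)^α = 5.7293^0.45 ≈ 2.1935
c* = (1 − s)·y* = (1 − 0.35) × 2.1935 ≈ 1.4258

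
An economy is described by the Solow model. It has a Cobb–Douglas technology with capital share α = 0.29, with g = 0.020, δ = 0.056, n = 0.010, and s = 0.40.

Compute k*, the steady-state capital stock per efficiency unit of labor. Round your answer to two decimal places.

k* = 8.71

At the steady state, Δk = 0, so s·k^α = (n + g + δ)·k.
Rearranging, k^(1−α) = s / (n + g + δ).
k^0.71 = 0.40 / (0.010 + 0.020 + 0.056) = 0.40 / 0.086 = 4.6512
k* = 4.6512^(1/0.71) ≈ 8.7143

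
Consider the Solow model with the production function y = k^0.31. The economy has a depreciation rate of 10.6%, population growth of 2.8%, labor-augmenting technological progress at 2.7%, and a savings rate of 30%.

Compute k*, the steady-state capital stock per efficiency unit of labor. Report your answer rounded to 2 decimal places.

Steady state requires s·f(k) = (n + g + δ)·k, i.e. s·k^α = (n + g + δ)·k.
Rearranging, k^(1−α) = s / (n + g + δ).
k^0.69 = 0.30 / (0.028 + 0.027 + 0.106) = 0.30 / 0.161 = 1.8634
k* = 1.8634^(1/0.69) ≈ 2.4646

k* = 2.46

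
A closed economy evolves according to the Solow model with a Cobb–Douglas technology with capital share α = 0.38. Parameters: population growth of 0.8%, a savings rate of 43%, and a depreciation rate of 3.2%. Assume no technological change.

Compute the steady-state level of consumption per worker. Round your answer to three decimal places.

c* = 2.444

In steady state, investment equals break-even investment: s·k^α = (n + δ)·k.
Rearranging, k^(1−α) = s / (n + δ).
k^0.62 = 0.43 / (0.008 + 0.032) = 0.43 / 0.040 = 10.7500
k* = 10.7500^(1/0.62) ≈ 46.0853
y* = (k*)^α = 46.0853^0.38 ≈ 4.2870
c* = (1 − s)·y* = (1 − 0.43) × 4.2870 ≈ 2.4436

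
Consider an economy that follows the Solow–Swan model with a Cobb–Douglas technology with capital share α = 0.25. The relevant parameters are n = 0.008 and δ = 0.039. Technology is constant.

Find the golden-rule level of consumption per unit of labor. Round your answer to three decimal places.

c_gold ≈ 1.309

At the golden rule, f'(k) = n + δ, so α·k^(α−1) = n + δ and k_gold = (α/(n + δ))^(1/(1−α)).
k_gold = (0.25/0.047)^(1/0.75) = 5.3191^1.3333 ≈ 9.2845
c_gold = f(k_gold) − (n + δ)·k_gold = 1.7456 − 0.047×9.2845 ≈ 1.3092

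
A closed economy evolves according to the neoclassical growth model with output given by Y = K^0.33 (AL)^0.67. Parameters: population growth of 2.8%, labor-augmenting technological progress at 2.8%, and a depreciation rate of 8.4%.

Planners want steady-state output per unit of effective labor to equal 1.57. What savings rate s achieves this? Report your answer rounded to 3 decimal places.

s ≈ 0.350

In steady state, investment equals break-even investment: s·k^α = (n + g + δ)·k.
Since y* = [s/(n + g + δ)]^(α/(1−α)), we have s/(n + g + δ) = (y*)^((1−α)/α) = 1.57^2.0303 = 2.4988.
Therefore s = 2.4988 × (n + g + δ) = 2.4988 × 0.140 = 0.3498.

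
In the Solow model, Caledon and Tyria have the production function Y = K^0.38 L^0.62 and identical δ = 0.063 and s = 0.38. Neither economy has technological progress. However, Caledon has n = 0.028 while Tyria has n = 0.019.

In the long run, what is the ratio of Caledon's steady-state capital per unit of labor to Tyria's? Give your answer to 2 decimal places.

k*_C / k*_T ≈ 0.85

Steady-state k* = [s/(n + δ)]^(1/(1−α)), so the ratio is [ (s_C/(n + δ)_C) / (s_T/(n + δ)_T) ]^1.6129.
s_C/(n + δ)_C = 0.38/0.091 = 4.1758; s_T/(n + δ)_T = 0.38/0.082 = 4.6341.
Ratio = (4.1758/4.6341)^1.6129 = 0.9011^1.6129 ≈ 0.8454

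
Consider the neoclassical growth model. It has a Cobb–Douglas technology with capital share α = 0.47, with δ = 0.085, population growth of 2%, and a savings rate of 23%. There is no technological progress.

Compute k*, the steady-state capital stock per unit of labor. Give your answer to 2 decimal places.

k* ≈ 4.39

At the steady state, Δk = 0, so s·k^α = (n + δ)·k.
Dividing both sides by k: k^(1−α) = s / (n + δ).
k^0.53 = 0.23 / (0.020 + 0.085) = 0.23 / 0.105 = 2.1905
k* = 2.1905^(1/0.53) ≈ 4.3907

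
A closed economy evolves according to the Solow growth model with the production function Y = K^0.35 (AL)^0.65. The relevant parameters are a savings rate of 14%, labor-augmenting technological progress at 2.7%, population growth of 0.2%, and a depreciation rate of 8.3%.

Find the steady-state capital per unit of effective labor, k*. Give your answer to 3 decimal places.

k* ≈ 1.410

In steady state, investment equals break-even investment: s·k^α = (n + g + δ)·k.
Rearranging, k^(1−α) = s / (n + g + δ).
k^0.65 = 0.14 / (0.002 + 0.027 + 0.083) = 0.14 / 0.112 = 1.2500
k* = 1.2500^(1/0.65) ≈ 1.4096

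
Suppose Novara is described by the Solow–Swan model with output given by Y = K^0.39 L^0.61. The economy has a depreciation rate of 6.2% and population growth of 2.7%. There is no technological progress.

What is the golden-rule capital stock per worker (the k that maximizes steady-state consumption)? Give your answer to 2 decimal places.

k_gold ≈ 11.27

The golden rule sets f'(k) = n + δ, i.e. α·k^(α−1) = n + δ.
So k^(1−α) = α / (n + δ) = 0.39 / 0.089 = 4.3820.
k_gold = 4.3820^(1/0.61) ≈ 11.2699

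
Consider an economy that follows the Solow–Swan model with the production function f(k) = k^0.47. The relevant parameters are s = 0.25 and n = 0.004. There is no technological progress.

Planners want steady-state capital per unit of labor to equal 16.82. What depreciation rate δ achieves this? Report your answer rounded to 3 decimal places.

Steady state requires s·f(k) = (n + δ)·k, i.e. s·k^α = (n + δ)·k.
So s / (n + δ) = (k*)^(1−α) = 16.82^0.53 = 4.4636.
Therefore n + δ = s / 4.4636 = 0.25 / 4.4636 = 0.0560, so δ = 0.0560 − 0.004 = 0.0520.

δ ≈ 0.052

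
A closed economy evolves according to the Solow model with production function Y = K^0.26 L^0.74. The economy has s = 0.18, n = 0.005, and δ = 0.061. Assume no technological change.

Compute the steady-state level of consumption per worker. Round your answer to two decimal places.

c* ≈ 1.17

In steady state, investment equals break-even investment: s·k^α = (n + δ)·k.
Rearranging, k^(1−α) = s / (n + δ).
k^0.74 = 0.18 / (0.005 + 0.061) = 0.18 / 0.066 = 2.7273
k* = 2.7273^(1/0.74) ≈ 3.8800
y* = (k*)^α = 3.8800^0.26 ≈ 1.4226
c* = (1 − s)·y* = (1 − 0.18) × 1.4226 ≈ 1.1665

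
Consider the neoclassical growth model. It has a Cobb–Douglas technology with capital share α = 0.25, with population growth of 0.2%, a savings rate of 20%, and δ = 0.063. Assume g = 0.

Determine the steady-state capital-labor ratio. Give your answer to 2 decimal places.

Steady state requires s·f(k) = (n + δ)·k, i.e. s·k^α = (n + δ)·k.
Rearranging, k^(1−α) = s / (n + δ).
k^0.75 = 0.20 / (0.002 + 0.063) = 0.20 / 0.065 = 3.0769
k* = 3.0769^(1/0.75) ≈ 4.4753

k* = 4.48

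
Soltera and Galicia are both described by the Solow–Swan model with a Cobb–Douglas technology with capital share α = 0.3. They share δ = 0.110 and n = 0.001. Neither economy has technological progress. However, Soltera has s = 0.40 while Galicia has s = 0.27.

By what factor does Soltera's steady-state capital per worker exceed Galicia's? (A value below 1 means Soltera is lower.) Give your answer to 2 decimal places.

k*_S / k*_G ≈ 1.75

Steady-state k* = [s/(n + δ)]^(1/(1−α)), so the ratio is [ (s_S/(n + δ)_S) / (s_G/(n + δ)_G) ]^1.4286.
s_S/(n + δ)_S = 0.40/0.111 = 3.6036; s_G/(n + δ)_G = 0.27/0.111 = 2.4324.
Ratio = (3.6036/2.4324)^1.4286 = 1.4815^1.4286 ≈ 1.7533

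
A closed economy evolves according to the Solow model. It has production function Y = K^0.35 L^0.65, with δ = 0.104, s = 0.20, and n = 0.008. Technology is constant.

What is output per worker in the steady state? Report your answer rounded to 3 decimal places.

Steady state requires s·f(k) = (n + δ)·k, i.e. s·k^α = (n + δ)·k.
Rearranging, k^(1−α) = s / (n + δ).
k^0.65 = 0.20 / (0.008 + 0.104) = 0.20 / 0.112 = 1.7857
k* = 1.7857^(1/0.65) ≈ 2.4400
y* = (k*)^α = 2.4400^0.35 ≈ 1.3664

y* ≈ 1.366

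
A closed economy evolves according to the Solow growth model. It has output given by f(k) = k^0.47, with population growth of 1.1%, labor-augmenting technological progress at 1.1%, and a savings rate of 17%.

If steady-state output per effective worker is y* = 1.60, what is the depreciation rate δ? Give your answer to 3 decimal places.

Steady state requires s·f(k) = (n + g + δ)·k, i.e. s·k^α = (n + g + δ)·k.
Since y* = [s/(n + g + δ)]^(α/(1−α)), we have s/(n + g + δ) = (y*)^((1−α)/α) = 1.60^1.1277 = 1.6990.
Therefore n + g + δ = s / 1.6990 = 0.17 / 1.6990 = 0.1001, so δ = 0.1001 − 0.022 = 0.0781.

δ ≈ 0.078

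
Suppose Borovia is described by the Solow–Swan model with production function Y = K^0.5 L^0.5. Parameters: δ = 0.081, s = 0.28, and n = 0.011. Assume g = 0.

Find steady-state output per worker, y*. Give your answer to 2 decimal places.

y* ≈ 3.04

At the steady state, Δk = 0, so s·k^α = (n + δ)·k.
Dividing both sides by k: k^(1−α) = s / (n + δ).
k^0.5 = 0.28 / (0.011 + 0.081) = 0.28 / 0.092 = 3.0435
k* = 3.0435^(1/0.5) ≈ 9.2629
y* = (k*)^α = 9.2629^0.5 ≈ 3.0435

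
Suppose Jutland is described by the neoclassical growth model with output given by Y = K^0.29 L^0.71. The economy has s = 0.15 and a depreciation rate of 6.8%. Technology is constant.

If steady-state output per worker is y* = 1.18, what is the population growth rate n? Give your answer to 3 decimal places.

Steady state requires s·f(k) = (n + δ)·k, i.e. s·k^α = (n + δ)·k.
Since y* = [s/(n + δ)]^(α/(1−α)), we have s/(n + δ) = (y*)^((1−α)/α) = 1.18^2.4483 = 1.4996.
Therefore n + δ = s / 1.4996 = 0.15 / 1.4996 = 0.1000, so n = 0.1000 − 0.068 = 0.0320.

n ≈ 0.032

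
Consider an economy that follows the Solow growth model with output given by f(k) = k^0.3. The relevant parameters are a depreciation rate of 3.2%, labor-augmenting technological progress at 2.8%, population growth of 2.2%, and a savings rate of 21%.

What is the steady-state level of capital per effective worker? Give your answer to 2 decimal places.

k* = 3.83

Steady state requires s·f(k) = (n + g + δ)·k, i.e. s·k^α = (n + g + δ)·k.
Rearranging, k^(1−α) = s / (n + g + δ).
k^0.7 = 0.21 / (0.022 + 0.028 + 0.032) = 0.21 / 0.082 = 2.5610
k* = 2.5610^(1/0.7) ≈ 3.8321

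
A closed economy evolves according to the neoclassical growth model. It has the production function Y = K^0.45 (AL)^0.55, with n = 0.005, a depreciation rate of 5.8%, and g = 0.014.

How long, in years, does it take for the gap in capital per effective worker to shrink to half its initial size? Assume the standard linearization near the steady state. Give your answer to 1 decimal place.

t_½ ≈ 16.4 years

Near the steady state the convergence rate is λ = (1 − α)(n + g + δ).
λ = (1 − 0.45) × 0.077 = 0.55 × 0.077 = 0.04235
Half-life = ln 2 / λ = 0.6931 / 0.04235 ≈ 16.37 years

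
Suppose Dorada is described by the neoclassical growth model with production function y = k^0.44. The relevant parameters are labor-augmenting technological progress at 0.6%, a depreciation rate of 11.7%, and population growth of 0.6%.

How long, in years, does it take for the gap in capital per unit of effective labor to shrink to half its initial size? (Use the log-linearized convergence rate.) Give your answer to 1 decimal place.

Near the steady state the convergence rate is λ = (1 − α)(n + g + δ).
λ = (1 − 0.44) × 0.129 = 0.56 × 0.129 = 0.07224
Half-life = ln 2 / λ = 0.6931 / 0.07224 ≈ 9.59 years

about 9.6 years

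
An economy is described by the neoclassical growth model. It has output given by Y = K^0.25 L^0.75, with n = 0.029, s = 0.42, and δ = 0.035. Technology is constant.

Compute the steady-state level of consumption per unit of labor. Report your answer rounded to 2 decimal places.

c* = 1.09

At the steady state, Δk = 0, so s·k^α = (n + δ)·k.
Rearranging, k^(1−α) = s / (n + δ).
k^0.75 = 0.42 / (0.029 + 0.035) = 0.42 / 0.064 = 6.5625
k* = 6.5625^(1/0.75) ≈ 12.2864
y* = (k*)^α = 12.2864^0.25 ≈ 1.8722
c* = (1 − s)·y* = (1 − 0.42) × 1.8722 ≈ 1.0859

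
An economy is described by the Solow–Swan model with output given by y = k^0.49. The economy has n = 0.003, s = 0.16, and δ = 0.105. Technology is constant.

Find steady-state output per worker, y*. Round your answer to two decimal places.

y* ≈ 1.46

At the steady state, Δk = 0, so s·k^α = (n + δ)·k.
Dividing both sides by k: k^(1−α) = s / (n + δ).
k^0.51 = 0.16 / (0.003 + 0.105) = 0.16 / 0.108 = 1.4815
k* = 1.4815^(1/0.51) ≈ 2.1613
y* = (k*)^α = 2.1613^0.49 ≈ 1.4588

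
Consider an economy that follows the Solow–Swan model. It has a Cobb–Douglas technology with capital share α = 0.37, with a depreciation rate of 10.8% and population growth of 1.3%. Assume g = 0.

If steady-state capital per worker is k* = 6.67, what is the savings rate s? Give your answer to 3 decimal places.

s ≈ 0.400

In steady state, investment equals break-even investment: s·k^α = (n + δ)·k.
So s / (n + δ) = (k*)^(1−α) = 6.67^0.63 = 3.3052.
Therefore s = 3.3052 × (n + δ) = 3.3052 × 0.121 = 0.3999.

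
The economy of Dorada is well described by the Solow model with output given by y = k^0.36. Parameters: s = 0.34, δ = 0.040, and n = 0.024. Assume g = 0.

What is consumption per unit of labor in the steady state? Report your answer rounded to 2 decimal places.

In steady state, investment equals break-even investment: s·k^α = (n + δ)·k.
Rearranging, k^(1−α) = s / (n + δ).
k^0.64 = 0.34 / (0.024 + 0.040) = 0.34 / 0.064 = 5.3125
k* = 5.3125^(1/0.64) ≈ 13.5919
y* = (k*)^α = 13.5919^0.36 ≈ 2.5585
c* = (1 − s)·y* = (1 − 0.34) × 2.5585 ≈ 1.6886

c* ≈ 1.69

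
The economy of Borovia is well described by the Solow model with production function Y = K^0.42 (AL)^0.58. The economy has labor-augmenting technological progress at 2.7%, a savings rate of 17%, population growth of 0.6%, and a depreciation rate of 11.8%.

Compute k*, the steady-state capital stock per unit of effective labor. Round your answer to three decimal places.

In steady state, investment equals break-even investment: s·k^α = (n + g + δ)·k.
Dividing both sides by k: k^(1−α) = s / (n + g + δ).
k^0.58 = 0.17 / (0.006 + 0.027 + 0.118) = 0.17 / 0.151 = 1.1258
k* = 1.1258^(1/0.58) ≈ 1.2267

k* ≈ 1.227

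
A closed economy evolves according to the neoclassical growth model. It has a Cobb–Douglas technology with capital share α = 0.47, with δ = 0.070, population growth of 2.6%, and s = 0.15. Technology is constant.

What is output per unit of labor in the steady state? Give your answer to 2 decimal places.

y* = 1.49

Steady state requires s·f(k) = (n + δ)·k, i.e. s·k^α = (n + δ)·k.
Dividing both sides by k: k^(1−α) = s / (n + δ).
k^0.53 = 0.15 / (0.026 + 0.070) = 0.15 / 0.096 = 1.5625
k* = 1.5625^(1/0.53) ≈ 2.3211
y* = (k*)^α = 2.3211^0.47 ≈ 1.4855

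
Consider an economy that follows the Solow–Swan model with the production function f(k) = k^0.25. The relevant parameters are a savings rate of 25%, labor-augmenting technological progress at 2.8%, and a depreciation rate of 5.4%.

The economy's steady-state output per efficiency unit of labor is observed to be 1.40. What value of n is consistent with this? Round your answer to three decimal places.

n ≈ 0.009

In steady state, investment equals break-even investment: s·k^α = (n + g + δ)·k.
Since y* = [s/(n + g + δ)]^(α/(1−α)), we have s/(n + g + δ) = (y*)^((1−α)/α) = 1.40^3 = 2.7440.
Therefore n + g + δ = s / 2.7440 = 0.25 / 2.7440 = 0.0911, so n = 0.0911 − 0.082 = 0.0091.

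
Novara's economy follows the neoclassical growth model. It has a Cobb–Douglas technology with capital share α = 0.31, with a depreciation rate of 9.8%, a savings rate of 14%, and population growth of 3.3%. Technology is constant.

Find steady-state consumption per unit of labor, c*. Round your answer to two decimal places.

c* = 0.89

Steady state requires s·f(k) = (n + δ)·k, i.e. s·k^α = (n + δ)·k.
Rearranging, k^(1−α) = s / (n + δ).
k^0.69 = 0.14 / (0.033 + 0.098) = 0.14 / 0.131 = 1.0687
k* = 1.0687^(1/0.69) ≈ 1.1011
y* = (k*)^α = 1.1011^0.31 ≈ 1.0303
c* = (1 − s)·y* = (1 − 0.14) × 1.0303 ≈ 0.8861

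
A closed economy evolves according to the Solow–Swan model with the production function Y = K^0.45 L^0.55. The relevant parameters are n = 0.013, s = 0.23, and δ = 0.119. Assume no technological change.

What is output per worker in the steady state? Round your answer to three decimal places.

y* = 1.575

Steady state requires s·f(k) = (n + δ)·k, i.e. s·k^α = (n + δ)·k.
Dividing both sides by k: k^(1−α) = s / (n + δ).
k^0.55 = 0.23 / (0.013 + 0.119) = 0.23 / 0.132 = 1.7424
k* = 1.7424^(1/0.55) ≈ 2.7444
y* = (k*)^α = 2.7444^0.45 ≈ 1.5751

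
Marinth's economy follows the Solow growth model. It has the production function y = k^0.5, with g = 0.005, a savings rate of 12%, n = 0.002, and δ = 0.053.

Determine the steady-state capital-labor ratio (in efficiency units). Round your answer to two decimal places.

k* = 4.00

In steady state, investment equals break-even investment: s·k^α = (n + g + δ)·k.
Dividing both sides by k: k^(1−α) = s / (n + g + δ).
k^0.5 = 0.12 / (0.002 + 0.005 + 0.053) = 0.12 / 0.060 = 2.0000
k* = 2.0000^(1/0.5) ≈ 4.0000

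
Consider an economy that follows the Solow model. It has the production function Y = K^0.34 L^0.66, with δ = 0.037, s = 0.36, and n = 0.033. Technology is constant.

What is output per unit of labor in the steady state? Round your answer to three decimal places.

y* = 2.325

At the steady state, Δk = 0, so s·k^α = (n + δ)·k.
Dividing both sides by k: k^(1−α) = s / (n + δ).
k^0.66 = 0.36 / (0.033 + 0.037) = 0.36 / 0.070 = 5.1429
k* = 5.1429^(1/0.66) ≈ 11.9561
y* = (k*)^α = 11.9561^0.34 ≈ 2.3248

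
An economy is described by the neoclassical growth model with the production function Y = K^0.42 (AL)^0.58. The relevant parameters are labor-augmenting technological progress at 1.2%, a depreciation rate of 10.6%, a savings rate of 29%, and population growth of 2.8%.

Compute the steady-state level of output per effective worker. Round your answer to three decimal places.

y* = 1.644

Steady state requires s·f(k) = (n + g + δ)·k, i.e. s·k^α = (n + g + δ)·k.
Rearranging, k^(1−α) = s / (n + g + δ).
k^0.58 = 0.29 / (0.028 + 0.012 + 0.106) = 0.29 / 0.146 = 1.9863
k* = 1.9863^(1/0.58) ≈ 3.2649
y* = (k*)^α = 3.2649^0.42 ≈ 1.6437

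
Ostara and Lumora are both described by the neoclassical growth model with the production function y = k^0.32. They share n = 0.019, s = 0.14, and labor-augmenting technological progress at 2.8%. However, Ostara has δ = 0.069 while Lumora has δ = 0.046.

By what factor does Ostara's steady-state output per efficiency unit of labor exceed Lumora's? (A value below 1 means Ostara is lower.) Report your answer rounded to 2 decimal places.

y*_O / y*_L ≈ 0.90

Steady-state y* = [s/(n + g + δ)]^(α/(1−α)), so the ratio is [ (s_O/(n + g + δ)_O) / (s_L/(n + g + δ)_L) ]^0.4706.
s_O/(n + g + δ)_O = 0.14/0.116 = 1.2069; s_L/(n + g + δ)_L = 0.14/0.093 = 1.5054.
Ratio = (1.2069/1.5054)^0.4706 = 0.8017^0.4706 ≈ 0.9012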